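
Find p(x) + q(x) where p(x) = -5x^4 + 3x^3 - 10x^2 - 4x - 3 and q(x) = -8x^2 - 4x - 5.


Align terms by degree and add:
  -5x^4 + 3x^3 - 10x^2 - 4x - 3
  -8x^2 - 4x - 5
= -5x^4 + 3x^3 - 18x^2 - 8x - 8


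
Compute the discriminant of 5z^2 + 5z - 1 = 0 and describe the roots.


D = b^2 - 4ac = (5)^2 - 4(5)(-1) = 25 + 20 = 45
Since D > 0: two distinct irrational roots


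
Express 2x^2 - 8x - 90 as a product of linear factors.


Roots satisfy r1 + r2 = -b/a = 4 and r1*r2 = c/a = -45.
So r1 = 9, r2 = -5.
2x^2 - 8x - 90 = 2(x - r1)(x - r2) = 2(x - 9)(x + 5)


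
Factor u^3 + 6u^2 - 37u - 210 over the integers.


Try integer roots (divisors of -210). u=-5: p(-5)=0.
Divide out (u + 5): quotient is u^2 + u - 42.
Factor the quadratic: (u - 6)(u + 7)
Result: (u + 5)(u - 6)(u + 7)


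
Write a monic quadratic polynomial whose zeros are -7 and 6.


p(y) = (y + 7)(y - 6)
Expand: y^2 + y - 42


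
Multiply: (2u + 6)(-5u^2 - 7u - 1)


Distribute each term of the first polynomial:
  (2u)(-5u^2 - 7u - 1) = -10u^3 - 14u^2 - 2u
  (6)(-5u^2 - 7u - 1) = -30u^2 - 42u - 6
Sum: -10u^3 - 44u^2 - 44u - 6


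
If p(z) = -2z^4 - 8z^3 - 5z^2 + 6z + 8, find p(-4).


Using direct substitution:
  -2 * (-4)^4 = -512
  -8 * (-4)^3 = 512
  -5 * (-4)^2 = -80
  6 * (-4)^1 = -24
  constant: 8
Sum = -512 + 512 - 80 - 24 + 8 = -96


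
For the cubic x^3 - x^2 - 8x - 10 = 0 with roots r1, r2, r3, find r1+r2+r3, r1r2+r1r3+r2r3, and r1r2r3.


Monic cubic x^3+bx^2+cx+d=0: sum=-b, pairwise sum=c, product=-d.
b=-1, c=-8, d=-10
r1+r2+r3 = 1
r1r2+r1r3+r2r3 = -8
r1r2r3 = 10


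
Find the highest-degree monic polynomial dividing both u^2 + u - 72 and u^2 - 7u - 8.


Factor each:
  u^2 + u - 72 = (u - 8)(u + 9)
  u^2 - 7u - 8 = (u - 8)(u + 1)
Common monic factor: u - 8


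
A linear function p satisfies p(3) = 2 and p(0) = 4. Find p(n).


p(n) = mn + b. Using p(3)=2, p(0)=4:
m = (2 - 4)/(3) = -2/3 = -2/3
b = 2 - m*(3) = 2 + 2 = 4
p(n) = -(2/3)n + 4


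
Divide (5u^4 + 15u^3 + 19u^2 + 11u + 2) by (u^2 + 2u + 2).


(5u^4 + 15u^3 + 19u^2 + 11u + 2) / (u^2 + 2u + 2)
Step 1: 5u^2 * (u^2 + 2u + 2) = 5u^4 + 10u^3 + 10u^2; subtract.
Step 2: 5u * (u^2 + 2u + 2) = 5u^3 + 10u^2 + 10u; subtract.
Step 3: -1 * (u^2 + 2u + 2) = -u^2 - 2u - 2; subtract.
Quotient: 5u^2 + 5u - 1, Remainder: 3u + 4


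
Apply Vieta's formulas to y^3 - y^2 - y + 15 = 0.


Monic cubic y^3+by^2+cy+d=0: sum=-b, pairwise sum=c, product=-d.
b=-1, c=-1, d=15
r1+r2+r3 = 1
r1r2+r1r3+r2r3 = -1
r1r2r3 = -15


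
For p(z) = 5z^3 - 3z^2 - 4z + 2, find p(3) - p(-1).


p(3) = 98
p(-1) = -2
p(3) - p(-1) = 98 + 2 = 100


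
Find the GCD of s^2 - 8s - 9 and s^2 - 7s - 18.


Factor each:
  s^2 - 8s - 9 = (s - 9)(s + 1)
  s^2 - 7s - 18 = (s - 9)(s + 2)
Common monic factor: s - 9


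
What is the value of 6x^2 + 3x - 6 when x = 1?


Using direct substitution:
  6 * (1)^2 = 6
  3 * (1)^1 = 3
  constant: -6
Sum = 6 + 3 - 6 = 3


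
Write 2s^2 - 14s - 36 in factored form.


Roots satisfy r1 + r2 = -b/a = 7 and r1*r2 = c/a = -18.
So r1 = 9, r2 = -2.
2s^2 - 14s - 36 = 2(s - r1)(s - r2) = 2(s - 9)(s + 2)


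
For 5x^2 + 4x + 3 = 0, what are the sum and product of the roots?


For ax^2+bx+c=0: sum = -b/a, product = c/a.
a=5, b=4, c=3
Sum = -(4)/5 = -4/5
Product = (3)/5 = 3/5


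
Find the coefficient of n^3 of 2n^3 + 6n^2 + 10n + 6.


Read off the coefficient of n^3: 2


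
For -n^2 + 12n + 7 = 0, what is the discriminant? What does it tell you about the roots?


D = b^2 - 4ac = (12)^2 - 4(-1)(7) = 144 + 28 = 172
Since D > 0: two distinct irrational roots


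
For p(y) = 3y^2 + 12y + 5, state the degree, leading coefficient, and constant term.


Highest power of y is 2, with coefficient 3. Constant term is 5.
Degree = 2, leading coefficient = 3, constant term = 5


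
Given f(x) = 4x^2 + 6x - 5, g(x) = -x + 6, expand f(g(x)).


Substitute g(x) into f:
f(g(x)) = 4*(-x + 6)^2 + 6*(-x + 6) + (-5)
(-x + 6)^2 = x^2 - 12x + 36
Expand and combine: 4x^2 - 54x + 175


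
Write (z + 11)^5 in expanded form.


Expand (z + 11)^5 by repeated multiplication:
  (z + 11)^2 = z^2 + 22z + 121
  (z + 11)^3 = z^3 + 33z^2 + 363z + 1331
  (z + 11)^4 = z^4 + 44z^3 + 726z^2 + 5324z + 14641
= z^5 + 55z^4 + 1210z^3 + 13310z^2 + 73205z + 161051


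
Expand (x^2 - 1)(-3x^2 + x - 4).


Distribute each term of the first polynomial:
  (x^2)(-3x^2 + x - 4) = -3x^4 + x^3 - 4x^2
  (-1)(-3x^2 + x - 4) = 3x^2 - x + 4
Sum: -3x^4 + x^3 - x^2 - x + 4


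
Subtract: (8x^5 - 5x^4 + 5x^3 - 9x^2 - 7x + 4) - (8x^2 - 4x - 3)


Distribute the minus sign:
  (8x^5 - 5x^4 + 5x^3 - 9x^2 - 7x + 4)
- (8x^2 - 4x - 3)
Negate second polynomial: -8x^2 + 4x + 3
Add: 8x^5 - 5x^4 + 5x^3 - 17x^2 - 3x + 7


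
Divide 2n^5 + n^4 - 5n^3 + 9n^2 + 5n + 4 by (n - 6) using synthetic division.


Synthetic division with c = 6. Coefficients: 2, 1, -5, 9, 5, 4
Bring down 2.
  2 * 6 = 12; 12 + 1 = 13
  13 * 6 = 78; 78 - 5 = 73
  73 * 6 = 438; 438 + 9 = 447
  447 * 6 = 2682; 2682 + 5 = 2687
  2687 * 6 = 16122; 16122 + 4 = 16126
Quotient: 2n^4 + 13n^3 + 73n^2 + 447n + 2687, Remainder: 16126


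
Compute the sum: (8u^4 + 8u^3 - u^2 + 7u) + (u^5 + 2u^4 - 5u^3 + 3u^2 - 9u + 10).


Align terms by degree and add:
  8u^4 + 8u^3 - u^2 + 7u
+ u^5 + 2u^4 - 5u^3 + 3u^2 - 9u + 10
= u^5 + 10u^4 + 3u^3 + 2u^2 - 2u + 10


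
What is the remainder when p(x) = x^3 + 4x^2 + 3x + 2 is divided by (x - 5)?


By the Remainder Theorem, the remainder equals p(5):
  1*(5)^3 = 125
  4*(5)^2 = 100
  3*(5)^1 = 15
  constant: 2
Sum: 125 + 100 + 15 + 2 = 242


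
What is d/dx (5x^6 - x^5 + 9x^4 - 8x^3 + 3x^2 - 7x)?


Apply the power rule term by term:
  d/dx(5x^6) = 30x^5
  d/dx(-x^5) = -5x^4
  d/dx(9x^4) = 36x^3
  d/dx(-8x^3) = -24x^2
  d/dx(3x^2) = 6x
  d/dx(-7x) = -7
p'(x) = 30x^5 - 5x^4 + 36x^3 - 24x^2 + 6x - 7


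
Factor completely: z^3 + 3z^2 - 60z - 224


Try integer roots (divisors of -224). z=8: p(8)=0.
Divide out (z - 8): quotient is z^2 + 11z + 28.
Factor the quadratic: (z + 7)(z + 4)
Result: (z - 8)(z + 7)(z + 4)


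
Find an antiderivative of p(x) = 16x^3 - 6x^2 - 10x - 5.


Reverse power rule on each term:
  ∫ 16x^3 dx = 4x^4
  ∫ -6x^2 dx = -2x^3
  ∫ -10x dx = -5x^2
  ∫ -5 dx = -5x
F(x) = 4x^4 - 2x^3 - 5x^2 - 5x + C


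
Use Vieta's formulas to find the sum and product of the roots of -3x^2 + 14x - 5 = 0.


For ax^2+bx+c=0: sum = -b/a, product = c/a.
a=-3, b=14, c=-5
Sum = -(14)/-3 = 14/3
Product = (-5)/-3 = 5/3


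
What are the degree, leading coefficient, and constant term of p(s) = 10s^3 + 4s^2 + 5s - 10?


Highest power of s is 3, with coefficient 10. Constant term is -10.
Degree = 3, leading coefficient = 10, constant term = -10


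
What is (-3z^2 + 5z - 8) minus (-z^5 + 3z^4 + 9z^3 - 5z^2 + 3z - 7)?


Distribute the minus sign:
  (-3z^2 + 5z - 8)
- (-z^5 + 3z^4 + 9z^3 - 5z^2 + 3z - 7)
Negate second polynomial: z^5 - 3z^4 - 9z^3 + 5z^2 - 3z + 7
Add: z^5 - 3z^4 - 9z^3 + 2z^2 + 2z - 1


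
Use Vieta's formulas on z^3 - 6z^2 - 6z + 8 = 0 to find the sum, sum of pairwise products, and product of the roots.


Monic cubic z^3+bz^2+cz+d=0: sum=-b, pairwise sum=c, product=-d.
b=-6, c=-6, d=8
r1+r2+r3 = 6
r1r2+r1r3+r2r3 = -6
r1r2r3 = -8


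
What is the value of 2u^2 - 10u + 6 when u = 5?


Using direct substitution:
  2 * (5)^2 = 50
  -10 * (5)^1 = -50
  constant: 6
Sum = 50 - 50 + 6 = 6


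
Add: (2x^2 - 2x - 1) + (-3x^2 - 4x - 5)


Align terms by degree and add:
  2x^2 - 2x - 1
  -3x^2 - 4x - 5
= -x^2 - 6x - 6


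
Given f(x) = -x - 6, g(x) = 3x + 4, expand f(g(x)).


Substitute g(x) into f:
f(g(x)) = -1*(3x + 4) + (-6)
Expand and combine: -3x - 10


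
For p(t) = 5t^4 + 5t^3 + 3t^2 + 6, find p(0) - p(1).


p(0) = 6
p(1) = 19
p(0) - p(1) = 6 - 19 = -13


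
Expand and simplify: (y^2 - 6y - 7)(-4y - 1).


Distribute each term of the first polynomial:
  (y^2)(-4y - 1) = -4y^3 - y^2
  (-6y)(-4y - 1) = 24y^2 + 6y
  (-7)(-4y - 1) = 28y + 7
Sum: -4y^3 + 23y^2 + 34y + 7


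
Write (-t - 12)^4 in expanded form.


Expand (-t - 12)^4 by repeated multiplication:
  (-t - 12)^2 = t^2 + 24t + 144
  (-t - 12)^3 = -t^3 - 36t^2 - 432t - 1728
= t^4 + 48t^3 + 864t^2 + 6912t + 20736


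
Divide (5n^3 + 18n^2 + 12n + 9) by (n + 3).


(5n^3 + 18n^2 + 12n + 9) / (n + 3)
Step 1: 5n^2 * (n + 3) = 5n^3 + 15n^2; subtract.
Step 2: 3n * (n + 3) = 3n^2 + 9n; subtract.
Step 3: 3 * (n + 3) = 3n + 9; subtract.
Quotient: 5n^2 + 3n + 3, Remainder: 0


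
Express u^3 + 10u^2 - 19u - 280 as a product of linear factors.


Try integer roots (divisors of -280). u=-7: p(-7)=0.
Divide out (u + 7): quotient is u^2 + 3u - 40.
Factor the quadratic: (u + 8)(u - 5)
Result: (u + 7)(u + 8)(u - 5)


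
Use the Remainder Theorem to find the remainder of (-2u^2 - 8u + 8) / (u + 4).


By the Remainder Theorem, the remainder equals p(-4):
  -2*(-4)^2 = -32
  -8*(-4)^1 = 32
  constant: 8
Sum: -32 + 32 + 8 = 8


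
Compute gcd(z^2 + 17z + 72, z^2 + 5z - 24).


Factor each:
  z^2 + 17z + 72 = (z + 8)(z + 9)
  z^2 + 5z - 24 = (z + 8)(z - 3)
Common monic factor: z + 8


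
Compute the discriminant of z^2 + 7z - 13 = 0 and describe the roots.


D = b^2 - 4ac = (7)^2 - 4(1)(-13) = 49 + 52 = 101
Since D > 0: two distinct irrational roots


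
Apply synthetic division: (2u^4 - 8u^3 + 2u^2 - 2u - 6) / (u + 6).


Synthetic division with c = -6. Coefficients: 2, -8, 2, -2, -6
Bring down 2.
  2 * -6 = -12; -12 - 8 = -20
  -20 * -6 = 120; 120 + 2 = 122
  122 * -6 = -732; -732 - 2 = -734
  -734 * -6 = 4404; 4404 - 6 = 4398
Quotient: 2u^3 - 20u^2 + 122u - 734, Remainder: 4398


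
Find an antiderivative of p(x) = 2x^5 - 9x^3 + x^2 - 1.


Reverse power rule on each term:
  ∫ 2x^5 dx = (1/3)x^6
  ∫ -9x^3 dx = -(9/4)x^4
  ∫ x^2 dx = (1/3)x^3
  ∫ -1 dx = -x
F(x) = (1/3)x^6 - (9/4)x^4 + (1/3)x^3 - x + C


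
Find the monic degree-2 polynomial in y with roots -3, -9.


p(y) = (y + 3)(y + 9)
Expand: y^2 + 12y + 27


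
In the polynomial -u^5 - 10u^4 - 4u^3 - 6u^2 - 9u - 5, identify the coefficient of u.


Read off the coefficient of u: -9


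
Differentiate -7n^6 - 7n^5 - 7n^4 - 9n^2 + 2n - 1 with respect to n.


Apply the power rule term by term:
  d/dn(-7n^6) = -42n^5
  d/dn(-7n^5) = -35n^4
  d/dn(-7n^4) = -28n^3
  d/dn(-9n^2) = -18n
  d/dn(2n) = 2
  d/dn(-1) = 0
p'(n) = -42n^5 - 35n^4 - 28n^3 - 18n + 2


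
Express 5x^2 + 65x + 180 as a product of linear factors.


Roots satisfy r1 + r2 = -b/a = -13 and r1*r2 = c/a = 36.
So r1 = -9, r2 = -4.
5x^2 + 65x + 180 = 5(x - r1)(x - r2) = 5(x + 9)(x + 4)


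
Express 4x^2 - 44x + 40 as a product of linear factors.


Roots satisfy r1 + r2 = -b/a = 11 and r1*r2 = c/a = 10.
So r1 = 1, r2 = 10.
4x^2 - 44x + 40 = 4(x - r1)(x - r2) = 4(x - 1)(x - 10)


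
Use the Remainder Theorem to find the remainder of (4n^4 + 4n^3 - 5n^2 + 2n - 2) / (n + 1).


By the Remainder Theorem, the remainder equals p(-1):
  4*(-1)^4 = 4
  4*(-1)^3 = -4
  -5*(-1)^2 = -5
  2*(-1)^1 = -2
  constant: -2
Sum: 4 - 4 - 5 - 2 - 2 = -9


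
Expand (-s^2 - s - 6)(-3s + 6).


Distribute each term of the first polynomial:
  (-s^2)(-3s + 6) = 3s^3 - 6s^2
  (-s)(-3s + 6) = 3s^2 - 6s
  (-6)(-3s + 6) = 18s - 36
Sum: 3s^3 - 3s^2 + 12s - 36


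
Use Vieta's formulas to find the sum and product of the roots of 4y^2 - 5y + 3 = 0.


For ay^2+by+c=0: sum = -b/a, product = c/a.
a=4, b=-5, c=3
Sum = -(-5)/4 = 5/4
Product = (3)/4 = 3/4


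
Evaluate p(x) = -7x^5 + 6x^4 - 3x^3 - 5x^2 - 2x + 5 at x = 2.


Using direct substitution:
  -7 * (2)^5 = -224
  6 * (2)^4 = 96
  -3 * (2)^3 = -24
  -5 * (2)^2 = -20
  -2 * (2)^1 = -4
  constant: 5
Sum = -224 + 96 - 24 - 20 - 4 + 5 = -171


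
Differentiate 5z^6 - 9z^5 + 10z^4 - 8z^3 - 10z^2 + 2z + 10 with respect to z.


Apply the power rule term by term:
  d/dz(5z^6) = 30z^5
  d/dz(-9z^5) = -45z^4
  d/dz(10z^4) = 40z^3
  d/dz(-8z^3) = -24z^2
  d/dz(-10z^2) = -20z
  d/dz(2z) = 2
  d/dz(10) = 0
p'(z) = 30z^5 - 45z^4 + 40z^3 - 24z^2 - 20z + 2


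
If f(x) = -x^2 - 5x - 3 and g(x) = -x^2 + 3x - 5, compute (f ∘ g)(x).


Substitute g(x) into f:
f(g(x)) = -1*(-x^2 + 3x - 5)^2 + (-5)*(-x^2 + 3x - 5) + (-3)
(-x^2 + 3x - 5)^2 = x^4 - 6x^3 + 19x^2 - 30x + 25
Expand and combine: -x^4 + 6x^3 - 14x^2 + 15x - 3


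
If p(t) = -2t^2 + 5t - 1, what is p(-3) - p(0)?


p(-3) = -34
p(0) = -1
p(-3) - p(0) = -34 + 1 = -33


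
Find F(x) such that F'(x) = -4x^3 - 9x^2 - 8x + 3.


Reverse power rule on each term:
  ∫ -4x^3 dx = -x^4
  ∫ -9x^2 dx = -3x^3
  ∫ -8x dx = -4x^2
  ∫ 3 dx = 3x
F(x) = -x^4 - 3x^3 - 4x^2 + 3x + C


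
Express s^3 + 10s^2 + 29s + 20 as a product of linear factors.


Try integer roots (divisors of 20). s=-5: p(-5)=0.
Divide out (s + 5): quotient is s^2 + 5s + 4.
Factor the quadratic: (s + 1)(s + 4)
Result: (s + 5)(s + 1)(s + 4)


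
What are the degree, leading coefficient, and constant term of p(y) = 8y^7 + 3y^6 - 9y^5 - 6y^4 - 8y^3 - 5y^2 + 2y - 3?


Highest power of y is 7, with coefficient 8. Constant term is -3.
Degree = 7, leading coefficient = 8, constant term = -3


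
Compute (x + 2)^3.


Expand (x + 2)^3 by repeated multiplication:
  (x + 2)^2 = x^2 + 4x + 4
= x^3 + 6x^2 + 12x + 8


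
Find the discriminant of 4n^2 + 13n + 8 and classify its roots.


D = b^2 - 4ac = (13)^2 - 4(4)(8) = 169 - 128 = 41
Since D > 0: two distinct irrational roots


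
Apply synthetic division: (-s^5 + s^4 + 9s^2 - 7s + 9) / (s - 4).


Synthetic division with c = 4. Coefficients: -1, 1, 0, 9, -7, 9
Bring down -1.
  -1 * 4 = -4; -4 + 1 = -3
  -3 * 4 = -12; -12 + 0 = -12
  -12 * 4 = -48; -48 + 9 = -39
  -39 * 4 = -156; -156 - 7 = -163
  -163 * 4 = -652; -652 + 9 = -643
Quotient: -s^4 - 3s^3 - 12s^2 - 39s - 163, Remainder: -643


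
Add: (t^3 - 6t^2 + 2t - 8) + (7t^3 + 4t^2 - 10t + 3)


Align terms by degree and add:
  t^3 - 6t^2 + 2t - 8
+ 7t^3 + 4t^2 - 10t + 3
= 8t^3 - 2t^2 - 8t - 5


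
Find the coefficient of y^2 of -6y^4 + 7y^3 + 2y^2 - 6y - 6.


Read off the coefficient of y^2: 2


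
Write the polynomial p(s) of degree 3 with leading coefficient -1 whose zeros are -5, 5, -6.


p(s) = -(s + 5)(s - 5)(s + 6)
Expand: -s^3 - 6s^2 + 25s + 150


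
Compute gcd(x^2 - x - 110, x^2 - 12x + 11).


Factor each:
  x^2 - x - 110 = (x - 11)(x + 10)
  x^2 - 12x + 11 = (x - 11)(x - 1)
Common monic factor: x - 11


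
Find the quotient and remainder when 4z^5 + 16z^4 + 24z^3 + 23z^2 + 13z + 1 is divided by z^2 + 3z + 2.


(4z^5 + 16z^4 + 24z^3 + 23z^2 + 13z + 1) / (z^2 + 3z + 2)
Step 1: 4z^3 * (z^2 + 3z + 2) = 4z^5 + 12z^4 + 8z^3; subtract.
Step 2: 4z^2 * (z^2 + 3z + 2) = 4z^4 + 12z^3 + 8z^2; subtract.
Step 3: 4z * (z^2 + 3z + 2) = 4z^3 + 12z^2 + 8z; subtract.
Step 4: 3 * (z^2 + 3z + 2) = 3z^2 + 9z + 6; subtract.
Quotient: 4z^3 + 4z^2 + 4z + 3, Remainder: -4z - 5


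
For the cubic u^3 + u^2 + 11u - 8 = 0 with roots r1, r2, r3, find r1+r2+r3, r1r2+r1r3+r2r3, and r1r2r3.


Monic cubic u^3+bu^2+cu+d=0: sum=-b, pairwise sum=c, product=-d.
b=1, c=11, d=-8
r1+r2+r3 = -1
r1r2+r1r3+r2r3 = 11
r1r2r3 = 8


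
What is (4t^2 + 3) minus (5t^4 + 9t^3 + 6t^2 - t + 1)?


Distribute the minus sign:
  (4t^2 + 3)
- (5t^4 + 9t^3 + 6t^2 - t + 1)
Negate second polynomial: -5t^4 - 9t^3 - 6t^2 + t - 1
Add: -5t^4 - 9t^3 - 2t^2 + t + 2


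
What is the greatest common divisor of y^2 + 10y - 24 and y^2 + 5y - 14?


Factor each:
  y^2 + 10y - 24 = (y - 2)(y + 12)
  y^2 + 5y - 14 = (y - 2)(y + 7)
Common monic factor: y - 2


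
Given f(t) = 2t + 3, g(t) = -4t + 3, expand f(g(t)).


Substitute g(t) into f:
f(g(t)) = 2*(-4t + 3) + 3
Expand and combine: -8t + 9


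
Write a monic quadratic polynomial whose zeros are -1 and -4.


p(s) = (s + 1)(s + 4)
Expand: s^2 + 5s + 4


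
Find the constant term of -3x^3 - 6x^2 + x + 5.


Read off the constant term: 5


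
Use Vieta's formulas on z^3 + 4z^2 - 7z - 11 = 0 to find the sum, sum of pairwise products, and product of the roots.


Monic cubic z^3+bz^2+cz+d=0: sum=-b, pairwise sum=c, product=-d.
b=4, c=-7, d=-11
r1+r2+r3 = -4
r1r2+r1r3+r2r3 = -7
r1r2r3 = 11


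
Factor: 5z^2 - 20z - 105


Roots satisfy r1 + r2 = -b/a = 4 and r1*r2 = c/a = -21.
So r1 = 7, r2 = -3.
5z^2 - 20z - 105 = 5(z - r1)(z - r2) = 5(z - 7)(z + 3)


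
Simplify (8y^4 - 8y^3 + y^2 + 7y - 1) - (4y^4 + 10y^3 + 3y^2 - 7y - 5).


Distribute the minus sign:
  (8y^4 - 8y^3 + y^2 + 7y - 1)
- (4y^4 + 10y^3 + 3y^2 - 7y - 5)
Negate second polynomial: -4y^4 - 10y^3 - 3y^2 + 7y + 5
Add: 4y^4 - 18y^3 - 2y^2 + 14y + 4


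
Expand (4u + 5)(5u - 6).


Distribute each term of the first polynomial:
  (4u)(5u - 6) = 20u^2 - 24u
  (5)(5u - 6) = 25u - 30
Sum: 20u^2 + u - 30


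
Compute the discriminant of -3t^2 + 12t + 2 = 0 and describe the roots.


D = b^2 - 4ac = (12)^2 - 4(-3)(2) = 144 + 24 = 168
Since D > 0: two distinct irrational roots


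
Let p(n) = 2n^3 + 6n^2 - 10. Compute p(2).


Using direct substitution:
  2 * (2)^3 = 16
  6 * (2)^2 = 24
  0 * (2)^1 = 0
  constant: -10
Sum = 16 + 24 + 0 - 10 = 30


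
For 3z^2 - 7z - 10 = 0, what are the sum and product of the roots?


For az^2+bz+c=0: sum = -b/a, product = c/a.
a=3, b=-7, c=-10
Sum = -(-7)/3 = 7/3
Product = (-10)/3 = -10/3


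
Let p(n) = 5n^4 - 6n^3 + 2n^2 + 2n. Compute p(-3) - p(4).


p(-3) = 579
p(4) = 936
p(-3) - p(4) = 579 - 936 = -357


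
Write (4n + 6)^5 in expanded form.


Expand (4n + 6)^5 by repeated multiplication:
  (4n + 6)^2 = 16n^2 + 48n + 36
  (4n + 6)^3 = 64n^3 + 288n^2 + 432n + 216
  (4n + 6)^4 = 256n^4 + 1536n^3 + 3456n^2 + 3456n + 1296
= 1024n^5 + 7680n^4 + 23040n^3 + 34560n^2 + 25920n + 7776


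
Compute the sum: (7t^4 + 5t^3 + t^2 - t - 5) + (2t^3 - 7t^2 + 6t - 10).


Align terms by degree and add:
  7t^4 + 5t^3 + t^2 - t - 5
+ 2t^3 - 7t^2 + 6t - 10
= 7t^4 + 7t^3 - 6t^2 + 5t - 15


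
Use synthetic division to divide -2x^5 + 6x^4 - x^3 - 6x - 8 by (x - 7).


Synthetic division with c = 7. Coefficients: -2, 6, -1, 0, -6, -8
Bring down -2.
  -2 * 7 = -14; -14 + 6 = -8
  -8 * 7 = -56; -56 - 1 = -57
  -57 * 7 = -399; -399 + 0 = -399
  -399 * 7 = -2793; -2793 - 6 = -2799
  -2799 * 7 = -19593; -19593 - 8 = -19601
Quotient: -2x^4 - 8x^3 - 57x^2 - 399x - 2799, Remainder: -19601


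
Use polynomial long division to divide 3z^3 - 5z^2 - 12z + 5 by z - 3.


(3z^3 - 5z^2 - 12z + 5) / (z - 3)
Step 1: 3z^2 * (z - 3) = 3z^3 - 9z^2; subtract.
Step 2: 4z * (z - 3) = 4z^2 - 12z; subtract.
Step 3: 0 * (z - 3) = 0; subtract.
Quotient: 3z^2 + 4z, Remainder: 5


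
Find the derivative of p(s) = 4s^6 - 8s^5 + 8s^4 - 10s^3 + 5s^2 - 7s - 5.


Apply the power rule term by term:
  d/ds(4s^6) = 24s^5
  d/ds(-8s^5) = -40s^4
  d/ds(8s^4) = 32s^3
  d/ds(-10s^3) = -30s^2
  d/ds(5s^2) = 10s
  d/ds(-7s) = -7
  d/ds(-5) = 0
p'(s) = 24s^5 - 40s^4 + 32s^3 - 30s^2 + 10s - 7


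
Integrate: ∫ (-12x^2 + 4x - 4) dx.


Reverse power rule on each term:
  ∫ -12x^2 dx = -4x^3
  ∫ 4x dx = 2x^2
  ∫ -4 dx = -4x
F(x) = -4x^3 + 2x^2 - 4x + C


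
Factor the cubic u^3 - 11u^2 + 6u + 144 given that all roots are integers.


Try integer roots (divisors of 144). u=8: p(8)=0.
Divide out (u - 8): quotient is u^2 - 3u - 18.
Factor the quadratic: (u - 6)(u + 3)
Result: (u - 8)(u - 6)(u + 3)


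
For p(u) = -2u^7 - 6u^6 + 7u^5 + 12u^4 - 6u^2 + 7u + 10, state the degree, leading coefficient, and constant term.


Highest power of u is 7, with coefficient -2. Constant term is 10.
Degree = 7, leading coefficient = -2, constant term = 10


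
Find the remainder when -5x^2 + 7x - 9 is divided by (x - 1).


By the Remainder Theorem, the remainder equals p(1):
  -5*(1)^2 = -5
  7*(1)^1 = 7
  constant: -9
Sum: -5 + 7 - 9 = -7


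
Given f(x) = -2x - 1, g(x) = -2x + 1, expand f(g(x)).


Substitute g(x) into f:
f(g(x)) = -2*(-2x + 1) + (-1)
Expand and combine: 4x - 3


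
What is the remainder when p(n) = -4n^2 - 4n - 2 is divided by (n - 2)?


By the Remainder Theorem, the remainder equals p(2):
  -4*(2)^2 = -16
  -4*(2)^1 = -8
  constant: -2
Sum: -16 - 8 - 2 = -26


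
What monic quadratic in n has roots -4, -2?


p(n) = (n + 4)(n + 2)
Expand: n^2 + 6n + 8


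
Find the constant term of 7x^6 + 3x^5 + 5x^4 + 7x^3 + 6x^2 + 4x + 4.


Read off the constant term: 4


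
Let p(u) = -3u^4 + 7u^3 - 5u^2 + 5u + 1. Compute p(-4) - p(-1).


p(-4) = -1315
p(-1) = -19
p(-4) - p(-1) = -1315 + 19 = -1296


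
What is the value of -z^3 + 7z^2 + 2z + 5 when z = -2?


Using direct substitution:
  -1 * (-2)^3 = 8
  7 * (-2)^2 = 28
  2 * (-2)^1 = -4
  constant: 5
Sum = 8 + 28 - 4 + 5 = 37


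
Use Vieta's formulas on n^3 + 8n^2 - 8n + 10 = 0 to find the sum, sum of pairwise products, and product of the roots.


Monic cubic n^3+bn^2+cn+d=0: sum=-b, pairwise sum=c, product=-d.
b=8, c=-8, d=10
r1+r2+r3 = -8
r1r2+r1r3+r2r3 = -8
r1r2r3 = -10


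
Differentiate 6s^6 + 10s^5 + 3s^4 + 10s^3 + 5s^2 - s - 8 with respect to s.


Apply the power rule term by term:
  d/ds(6s^6) = 36s^5
  d/ds(10s^5) = 50s^4
  d/ds(3s^4) = 12s^3
  d/ds(10s^3) = 30s^2
  d/ds(5s^2) = 10s
  d/ds(-s) = -1
  d/ds(-8) = 0
p'(s) = 36s^5 + 50s^4 + 12s^3 + 30s^2 + 10s - 1


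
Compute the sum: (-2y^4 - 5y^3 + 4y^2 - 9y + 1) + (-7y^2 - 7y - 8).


Align terms by degree and add:
  -2y^4 - 5y^3 + 4y^2 - 9y + 1
  -7y^2 - 7y - 8
= -2y^4 - 5y^3 - 3y^2 - 16y - 7


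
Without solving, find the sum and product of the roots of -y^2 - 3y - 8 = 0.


For ay^2+by+c=0: sum = -b/a, product = c/a.
a=-1, b=-3, c=-8
Sum = -(-3)/-1 = -3
Product = (-8)/-1 = 8


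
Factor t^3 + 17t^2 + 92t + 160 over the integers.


Try integer roots (divisors of 160). t=-4: p(-4)=0.
Divide out (t + 4): quotient is t^2 + 13t + 40.
Factor the quadratic: (t + 5)(t + 8)
Result: (t + 4)(t + 5)(t + 8)


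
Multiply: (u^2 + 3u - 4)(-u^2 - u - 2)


Distribute each term of the first polynomial:
  (u^2)(-u^2 - u - 2) = -u^4 - u^3 - 2u^2
  (3u)(-u^2 - u - 2) = -3u^3 - 3u^2 - 6u
  (-4)(-u^2 - u - 2) = 4u^2 + 4u + 8
Sum: -u^4 - 4u^3 - u^2 - 2u + 8


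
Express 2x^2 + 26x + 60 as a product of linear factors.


Roots satisfy r1 + r2 = -b/a = -13 and r1*r2 = c/a = 30.
So r1 = -10, r2 = -3.
2x^2 + 26x + 60 = 2(x - r1)(x - r2) = 2(x + 10)(x + 3)


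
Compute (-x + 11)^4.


Expand (-x + 11)^4 by repeated multiplication:
  (-x + 11)^2 = x^2 - 22x + 121
  (-x + 11)^3 = -x^3 + 33x^2 - 363x + 1331
= x^4 - 44x^3 + 726x^2 - 5324x + 14641


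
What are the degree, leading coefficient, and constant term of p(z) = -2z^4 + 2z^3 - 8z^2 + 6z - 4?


Highest power of z is 4, with coefficient -2. Constant term is -4.
Degree = 4, leading coefficient = -2, constant term = -4


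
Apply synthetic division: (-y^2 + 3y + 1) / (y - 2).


Synthetic division with c = 2. Coefficients: -1, 3, 1
Bring down -1.
  -1 * 2 = -2; -2 + 3 = 1
  1 * 2 = 2; 2 + 1 = 3
Quotient: -y + 1, Remainder: 3


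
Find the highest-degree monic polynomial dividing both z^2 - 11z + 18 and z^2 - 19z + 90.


Factor each:
  z^2 - 11z + 18 = (z - 9)(z - 2)
  z^2 - 19z + 90 = (z - 9)(z - 10)
Common monic factor: z - 9


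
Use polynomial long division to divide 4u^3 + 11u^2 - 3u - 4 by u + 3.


(4u^3 + 11u^2 - 3u - 4) / (u + 3)
Step 1: 4u^2 * (u + 3) = 4u^3 + 12u^2; subtract.
Step 2: -u * (u + 3) = -u^2 - 3u; subtract.
Step 3: 0 * (u + 3) = 0; subtract.
Quotient: 4u^2 - u, Remainder: -4


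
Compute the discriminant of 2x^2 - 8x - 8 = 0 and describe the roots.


D = b^2 - 4ac = (-8)^2 - 4(2)(-8) = 64 + 64 = 128
Since D > 0: two distinct irrational roots


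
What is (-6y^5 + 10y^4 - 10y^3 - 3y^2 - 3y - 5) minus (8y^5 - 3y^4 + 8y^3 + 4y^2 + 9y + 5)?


Distribute the minus sign:
  (-6y^5 + 10y^4 - 10y^3 - 3y^2 - 3y - 5)
- (8y^5 - 3y^4 + 8y^3 + 4y^2 + 9y + 5)
Negate second polynomial: -8y^5 + 3y^4 - 8y^3 - 4y^2 - 9y - 5
Add: -14y^5 + 13y^4 - 18y^3 - 7y^2 - 12y - 10


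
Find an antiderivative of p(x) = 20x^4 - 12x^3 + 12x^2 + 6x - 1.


Reverse power rule on each term:
  ∫ 20x^4 dx = 4x^5
  ∫ -12x^3 dx = -3x^4
  ∫ 12x^2 dx = 4x^3
  ∫ 6x dx = 3x^2
  ∫ -1 dx = -x
F(x) = 4x^5 - 3x^4 + 4x^3 + 3x^2 - x + C


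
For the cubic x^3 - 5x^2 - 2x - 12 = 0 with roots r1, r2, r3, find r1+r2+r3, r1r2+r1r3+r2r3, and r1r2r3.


Monic cubic x^3+bx^2+cx+d=0: sum=-b, pairwise sum=c, product=-d.
b=-5, c=-2, d=-12
r1+r2+r3 = 5
r1r2+r1r3+r2r3 = -2
r1r2r3 = 12


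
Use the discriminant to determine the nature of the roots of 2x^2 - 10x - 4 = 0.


D = b^2 - 4ac = (-10)^2 - 4(2)(-4) = 100 + 32 = 132
Since D > 0: two distinct irrational roots


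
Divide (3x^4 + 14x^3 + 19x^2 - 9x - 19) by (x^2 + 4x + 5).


(3x^4 + 14x^3 + 19x^2 - 9x - 19) / (x^2 + 4x + 5)
Step 1: 3x^2 * (x^2 + 4x + 5) = 3x^4 + 12x^3 + 15x^2; subtract.
Step 2: 2x * (x^2 + 4x + 5) = 2x^3 + 8x^2 + 10x; subtract.
Step 3: -4 * (x^2 + 4x + 5) = -4x^2 - 16x - 20; subtract.
Quotient: 3x^2 + 2x - 4, Remainder: -3x + 1


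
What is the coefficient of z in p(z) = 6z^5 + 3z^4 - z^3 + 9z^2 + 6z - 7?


Read off the coefficient of z: 6


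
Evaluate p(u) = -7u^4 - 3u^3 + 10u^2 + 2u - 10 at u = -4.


Using direct substitution:
  -7 * (-4)^4 = -1792
  -3 * (-4)^3 = 192
  10 * (-4)^2 = 160
  2 * (-4)^1 = -8
  constant: -10
Sum = -1792 + 192 + 160 - 8 - 10 = -1458


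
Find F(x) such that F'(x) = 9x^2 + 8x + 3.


Reverse power rule on each term:
  ∫ 9x^2 dx = 3x^3
  ∫ 8x dx = 4x^2
  ∫ 3 dx = 3x
F(x) = 3x^3 + 4x^2 + 3x + C


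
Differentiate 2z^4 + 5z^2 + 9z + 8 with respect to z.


Apply the power rule term by term:
  d/dz(2z^4) = 8z^3
  d/dz(5z^2) = 10z
  d/dz(9z) = 9
  d/dz(8) = 0
p'(z) = 8z^3 + 10z + 9


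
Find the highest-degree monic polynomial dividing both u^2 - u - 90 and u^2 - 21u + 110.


Factor each:
  u^2 - u - 90 = (u - 10)(u + 9)
  u^2 - 21u + 110 = (u - 10)(u - 11)
Common monic factor: u - 10


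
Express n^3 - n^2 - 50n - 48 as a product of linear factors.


Try integer roots (divisors of -48). n=-1: p(-1)=0.
Divide out (n + 1): quotient is n^2 - 2n - 48.
Factor the quadratic: (n - 8)(n + 6)
Result: (n + 1)(n - 8)(n + 6)


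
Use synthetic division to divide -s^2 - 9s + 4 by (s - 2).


Synthetic division with c = 2. Coefficients: -1, -9, 4
Bring down -1.
  -1 * 2 = -2; -2 - 9 = -11
  -11 * 2 = -22; -22 + 4 = -18
Quotient: -s - 11, Remainder: -18


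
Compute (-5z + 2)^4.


Expand (-5z + 2)^4 by repeated multiplication:
  (-5z + 2)^2 = 25z^2 - 20z + 4
  (-5z + 2)^3 = -125z^3 + 150z^2 - 60z + 8
= 625z^4 - 1000z^3 + 600z^2 - 160z + 16


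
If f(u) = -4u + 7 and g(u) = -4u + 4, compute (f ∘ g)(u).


Substitute g(u) into f:
f(g(u)) = -4*(-4u + 4) + 7
Expand and combine: 16u - 9


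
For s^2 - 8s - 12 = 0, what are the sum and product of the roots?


For as^2+bs+c=0: sum = -b/a, product = c/a.
a=1, b=-8, c=-12
Sum = -(-8)/1 = 8
Product = (-12)/1 = -12


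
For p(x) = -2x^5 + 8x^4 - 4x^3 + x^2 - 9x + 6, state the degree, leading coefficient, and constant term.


Highest power of x is 5, with coefficient -2. Constant term is 6.
Degree = 5, leading coefficient = -2, constant term = 6


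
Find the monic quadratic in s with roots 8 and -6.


p(s) = (s - 8)(s + 6)
Expand: s^2 - 2s - 48


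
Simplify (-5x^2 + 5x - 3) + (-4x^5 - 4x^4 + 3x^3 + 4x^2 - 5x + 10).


Align terms by degree and add:
  -5x^2 + 5x - 3
  -4x^5 - 4x^4 + 3x^3 + 4x^2 - 5x + 10
= -4x^5 - 4x^4 + 3x^3 - x^2 + 7


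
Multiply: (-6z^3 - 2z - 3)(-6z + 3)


Distribute each term of the first polynomial:
  (-6z^3)(-6z + 3) = 36z^4 - 18z^3
  (-2z)(-6z + 3) = 12z^2 - 6z
  (-3)(-6z + 3) = 18z - 9
Sum: 36z^4 - 18z^3 + 12z^2 + 12z - 9


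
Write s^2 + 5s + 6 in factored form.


Roots satisfy r1 + r2 = -b/a = -5 and r1*r2 = c/a = 6.
So r1 = -3, r2 = -2.
s^2 + 5s + 6 = (s - r1)(s - r2) = (s + 3)(s + 2)


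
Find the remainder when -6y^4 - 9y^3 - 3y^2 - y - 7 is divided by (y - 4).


By the Remainder Theorem, the remainder equals p(4):
  -6*(4)^4 = -1536
  -9*(4)^3 = -576
  -3*(4)^2 = -48
  -1*(4)^1 = -4
  constant: -7
Sum: -1536 - 576 - 48 - 4 - 7 = -2171


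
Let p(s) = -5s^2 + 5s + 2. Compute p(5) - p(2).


p(5) = -98
p(2) = -8
p(5) - p(2) = -98 + 8 = -90


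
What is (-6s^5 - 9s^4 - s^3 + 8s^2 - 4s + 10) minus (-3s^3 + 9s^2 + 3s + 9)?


Distribute the minus sign:
  (-6s^5 - 9s^4 - s^3 + 8s^2 - 4s + 10)
- (-3s^3 + 9s^2 + 3s + 9)
Negate second polynomial: 3s^3 - 9s^2 - 3s - 9
Add: -6s^5 - 9s^4 + 2s^3 - s^2 - 7s + 1


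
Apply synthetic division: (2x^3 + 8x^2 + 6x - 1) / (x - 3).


Synthetic division with c = 3. Coefficients: 2, 8, 6, -1
Bring down 2.
  2 * 3 = 6; 6 + 8 = 14
  14 * 3 = 42; 42 + 6 = 48
  48 * 3 = 144; 144 - 1 = 143
Quotient: 2x^2 + 14x + 48, Remainder: 143


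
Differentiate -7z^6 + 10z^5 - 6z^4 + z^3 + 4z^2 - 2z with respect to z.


Apply the power rule term by term:
  d/dz(-7z^6) = -42z^5
  d/dz(10z^5) = 50z^4
  d/dz(-6z^4) = -24z^3
  d/dz(z^3) = 3z^2
  d/dz(4z^2) = 8z
  d/dz(-2z) = -2
p'(z) = -42z^5 + 50z^4 - 24z^3 + 3z^2 + 8z - 2


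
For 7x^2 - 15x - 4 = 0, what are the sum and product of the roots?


For ax^2+bx+c=0: sum = -b/a, product = c/a.
a=7, b=-15, c=-4
Sum = -(-15)/7 = 15/7
Product = (-4)/7 = -4/7


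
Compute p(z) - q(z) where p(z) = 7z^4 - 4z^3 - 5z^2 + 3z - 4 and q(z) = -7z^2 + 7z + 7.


Distribute the minus sign:
  (7z^4 - 4z^3 - 5z^2 + 3z - 4)
- (-7z^2 + 7z + 7)
Negate second polynomial: 7z^2 - 7z - 7
Add: 7z^4 - 4z^3 + 2z^2 - 4z - 11


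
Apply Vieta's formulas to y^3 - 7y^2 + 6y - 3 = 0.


Monic cubic y^3+by^2+cy+d=0: sum=-b, pairwise sum=c, product=-d.
b=-7, c=6, d=-3
r1+r2+r3 = 7
r1r2+r1r3+r2r3 = 6
r1r2r3 = 3


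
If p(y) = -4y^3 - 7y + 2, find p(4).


Using direct substitution:
  -4 * (4)^3 = -256
  0 * (4)^2 = 0
  -7 * (4)^1 = -28
  constant: 2
Sum = -256 + 0 - 28 + 2 = -282


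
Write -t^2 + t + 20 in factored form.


Roots satisfy r1 + r2 = -b/a = 1 and r1*r2 = c/a = -20.
So r1 = 5, r2 = -4.
-t^2 + t + 20 = -(t - r1)(t - r2) = -(t - 5)(t + 4)


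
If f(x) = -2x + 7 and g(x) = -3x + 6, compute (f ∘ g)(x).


Substitute g(x) into f:
f(g(x)) = -2*(-3x + 6) + 7
Expand and combine: 6x - 5


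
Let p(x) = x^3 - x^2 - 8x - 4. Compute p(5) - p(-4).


p(5) = 56
p(-4) = -52
p(5) - p(-4) = 56 + 52 = 108


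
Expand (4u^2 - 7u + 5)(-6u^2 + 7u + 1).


Distribute each term of the first polynomial:
  (4u^2)(-6u^2 + 7u + 1) = -24u^4 + 28u^3 + 4u^2
  (-7u)(-6u^2 + 7u + 1) = 42u^3 - 49u^2 - 7u
  (5)(-6u^2 + 7u + 1) = -30u^2 + 35u + 5
Sum: -24u^4 + 70u^3 - 75u^2 + 28u + 5


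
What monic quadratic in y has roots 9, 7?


p(y) = (y - 9)(y - 7)
Expand: y^2 - 16y + 63


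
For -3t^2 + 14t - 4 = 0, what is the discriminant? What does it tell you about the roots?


D = b^2 - 4ac = (14)^2 - 4(-3)(-4) = 196 - 48 = 148
Since D > 0: two distinct irrational roots


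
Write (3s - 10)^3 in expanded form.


Expand (3s - 10)^3 by repeated multiplication:
  (3s - 10)^2 = 9s^2 - 60s + 100
= 27s^3 - 270s^2 + 900s - 1000


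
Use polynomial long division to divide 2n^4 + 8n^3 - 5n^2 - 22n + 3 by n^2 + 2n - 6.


(2n^4 + 8n^3 - 5n^2 - 22n + 3) / (n^2 + 2n - 6)
Step 1: 2n^2 * (n^2 + 2n - 6) = 2n^4 + 4n^3 - 12n^2; subtract.
Step 2: 4n * (n^2 + 2n - 6) = 4n^3 + 8n^2 - 24n; subtract.
Step 3: -1 * (n^2 + 2n - 6) = -n^2 - 2n + 6; subtract.
Quotient: 2n^2 + 4n - 1, Remainder: 4n - 3


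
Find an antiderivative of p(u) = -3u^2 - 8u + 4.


Reverse power rule on each term:
  ∫ -3u^2 du = -u^3
  ∫ -8u du = -4u^2
  ∫ 4 du = 4u
F(u) = -u^3 - 4u^2 + 4u + C


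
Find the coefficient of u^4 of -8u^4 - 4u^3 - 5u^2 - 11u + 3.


Read off the coefficient of u^4: -8


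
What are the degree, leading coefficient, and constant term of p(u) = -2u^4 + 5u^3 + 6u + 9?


Highest power of u is 4, with coefficient -2. Constant term is 9.
Degree = 4, leading coefficient = -2, constant term = 9


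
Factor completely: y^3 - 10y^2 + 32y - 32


Try integer roots (divisors of -32). y=4: p(4)=0.
Divide out (y - 4): quotient is y^2 - 6y + 8.
Factor the quadratic: (y - 2)(y - 4)
Result: (y - 4)(y - 2)(y - 4)


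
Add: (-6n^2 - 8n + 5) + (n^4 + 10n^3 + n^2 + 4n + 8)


Align terms by degree and add:
  -6n^2 - 8n + 5
+ n^4 + 10n^3 + n^2 + 4n + 8
= n^4 + 10n^3 - 5n^2 - 4n + 13


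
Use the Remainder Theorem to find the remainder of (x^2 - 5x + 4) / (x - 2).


By the Remainder Theorem, the remainder equals p(2):
  1*(2)^2 = 4
  -5*(2)^1 = -10
  constant: 4
Sum: 4 - 10 + 4 = -2


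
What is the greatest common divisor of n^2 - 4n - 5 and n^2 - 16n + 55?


Factor each:
  n^2 - 4n - 5 = (n - 5)(n + 1)
  n^2 - 16n + 55 = (n - 5)(n - 11)
Common monic factor: n - 5


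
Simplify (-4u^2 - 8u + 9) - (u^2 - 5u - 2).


Distribute the minus sign:
  (-4u^2 - 8u + 9)
- (u^2 - 5u - 2)
Negate second polynomial: -u^2 + 5u + 2
Add: -5u^2 - 3u + 11


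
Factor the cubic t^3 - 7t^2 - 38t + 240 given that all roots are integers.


Try integer roots (divisors of 240). t=5: p(5)=0.
Divide out (t - 5): quotient is t^2 - 2t - 48.
Factor the quadratic: (t + 6)(t - 8)
Result: (t - 5)(t + 6)(t - 8)


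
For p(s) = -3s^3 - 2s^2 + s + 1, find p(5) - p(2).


p(5) = -419
p(2) = -29
p(5) - p(2) = -419 + 29 = -390


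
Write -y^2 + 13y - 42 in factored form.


Roots satisfy r1 + r2 = -b/a = 13 and r1*r2 = c/a = 42.
So r1 = 6, r2 = 7.
-y^2 + 13y - 42 = -(y - r1)(y - r2) = -(y - 6)(y - 7)


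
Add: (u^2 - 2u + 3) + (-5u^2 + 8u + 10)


Align terms by degree and add:
  u^2 - 2u + 3
  -5u^2 + 8u + 10
= -4u^2 + 6u + 13


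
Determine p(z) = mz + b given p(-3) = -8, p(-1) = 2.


p(z) = mz + b. Using p(-3)=-8, p(-1)=2:
m = (-8 - 2)/(-3 + 1) = -10/-2 = 5
b = -8 - m*(-3) = -8 + 15 = 7
p(z) = 5z + 7


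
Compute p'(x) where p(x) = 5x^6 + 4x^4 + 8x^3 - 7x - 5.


Apply the power rule term by term:
  d/dx(5x^6) = 30x^5
  d/dx(4x^4) = 16x^3
  d/dx(8x^3) = 24x^2
  d/dx(-7x) = -7
  d/dx(-5) = 0
p'(x) = 30x^5 + 16x^3 + 24x^2 - 7


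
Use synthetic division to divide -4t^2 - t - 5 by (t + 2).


Synthetic division with c = -2. Coefficients: -4, -1, -5
Bring down -4.
  -4 * -2 = 8; 8 - 1 = 7
  7 * -2 = -14; -14 - 5 = -19
Quotient: -4t + 7, Remainder: -19


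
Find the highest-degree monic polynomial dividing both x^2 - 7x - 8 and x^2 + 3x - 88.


Factor each:
  x^2 - 7x - 8 = (x - 8)(x + 1)
  x^2 + 3x - 88 = (x - 8)(x + 11)
Common monic factor: x - 8


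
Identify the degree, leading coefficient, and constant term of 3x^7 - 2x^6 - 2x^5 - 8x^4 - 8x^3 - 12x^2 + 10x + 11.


Highest power of x is 7, with coefficient 3. Constant term is 11.
Degree = 7, leading coefficient = 3, constant term = 11


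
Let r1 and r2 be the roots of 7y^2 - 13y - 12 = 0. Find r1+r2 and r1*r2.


For ay^2+by+c=0: sum = -b/a, product = c/a.
a=7, b=-13, c=-12
Sum = -(-13)/7 = 13/7
Product = (-12)/7 = -12/7


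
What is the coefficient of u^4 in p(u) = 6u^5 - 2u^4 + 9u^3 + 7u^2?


Read off the coefficient of u^4: -2


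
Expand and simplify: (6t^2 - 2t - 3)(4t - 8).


Distribute each term of the first polynomial:
  (6t^2)(4t - 8) = 24t^3 - 48t^2
  (-2t)(4t - 8) = -8t^2 + 16t
  (-3)(4t - 8) = -12t + 24
Sum: 24t^3 - 56t^2 + 4t + 24


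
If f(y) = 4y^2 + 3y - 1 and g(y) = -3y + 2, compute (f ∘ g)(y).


Substitute g(y) into f:
f(g(y)) = 4*(-3y + 2)^2 + 3*(-3y + 2) + (-1)
(-3y + 2)^2 = 9y^2 - 12y + 4
Expand and combine: 36y^2 - 57y + 21


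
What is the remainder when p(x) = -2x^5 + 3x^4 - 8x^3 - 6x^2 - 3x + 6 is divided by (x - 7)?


By the Remainder Theorem, the remainder equals p(7):
  -2*(7)^5 = -33614
  3*(7)^4 = 7203
  -8*(7)^3 = -2744
  -6*(7)^2 = -294
  -3*(7)^1 = -21
  constant: 6
Sum: -33614 + 7203 - 2744 - 294 - 21 + 6 = -29464


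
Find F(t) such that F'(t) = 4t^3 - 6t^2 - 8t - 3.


Reverse power rule on each term:
  ∫ 4t^3 dt = t^4
  ∫ -6t^2 dt = -2t^3
  ∫ -8t dt = -4t^2
  ∫ -3 dt = -3t
F(t) = t^4 - 2t^3 - 4t^2 - 3t + C


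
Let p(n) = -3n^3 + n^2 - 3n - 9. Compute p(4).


Using direct substitution:
  -3 * (4)^3 = -192
  1 * (4)^2 = 16
  -3 * (4)^1 = -12
  constant: -9
Sum = -192 + 16 - 12 - 9 = -197


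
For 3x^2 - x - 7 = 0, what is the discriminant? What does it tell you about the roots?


D = b^2 - 4ac = (-1)^2 - 4(3)(-7) = 1 + 84 = 85
Since D > 0: two distinct irrational roots


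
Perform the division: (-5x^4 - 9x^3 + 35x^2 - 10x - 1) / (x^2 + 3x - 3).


(-5x^4 - 9x^3 + 35x^2 - 10x - 1) / (x^2 + 3x - 3)
Step 1: -5x^2 * (x^2 + 3x - 3) = -5x^4 - 15x^3 + 15x^2; subtract.
Step 2: 6x * (x^2 + 3x - 3) = 6x^3 + 18x^2 - 18x; subtract.
Step 3: 2 * (x^2 + 3x - 3) = 2x^2 + 6x - 6; subtract.
Quotient: -5x^2 + 6x + 2, Remainder: 2x + 5


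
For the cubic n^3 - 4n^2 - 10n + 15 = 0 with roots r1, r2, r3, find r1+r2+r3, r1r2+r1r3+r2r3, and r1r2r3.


Monic cubic n^3+bn^2+cn+d=0: sum=-b, pairwise sum=c, product=-d.
b=-4, c=-10, d=15
r1+r2+r3 = 4
r1r2+r1r3+r2r3 = -10
r1r2r3 = -15


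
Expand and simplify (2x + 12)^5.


Expand (2x + 12)^5 by repeated multiplication:
  (2x + 12)^2 = 4x^2 + 48x + 144
  (2x + 12)^3 = 8x^3 + 144x^2 + 864x + 1728
  (2x + 12)^4 = 16x^4 + 384x^3 + 3456x^2 + 13824x + 20736
= 32x^5 + 960x^4 + 11520x^3 + 69120x^2 + 207360x + 248832


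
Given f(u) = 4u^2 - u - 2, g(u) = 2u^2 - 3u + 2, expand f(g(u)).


Substitute g(u) into f:
f(g(u)) = 4*(2u^2 - 3u + 2)^2 + (-1)*(2u^2 - 3u + 2) + (-2)
(2u^2 - 3u + 2)^2 = 4u^4 - 12u^3 + 17u^2 - 12u + 4
Expand and combine: 16u^4 - 48u^3 + 66u^2 - 45u + 12


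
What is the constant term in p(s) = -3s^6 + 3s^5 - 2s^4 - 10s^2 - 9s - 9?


Read off the constant term: -9


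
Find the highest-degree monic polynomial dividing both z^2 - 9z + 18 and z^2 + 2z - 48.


Factor each:
  z^2 - 9z + 18 = (z - 6)(z - 3)
  z^2 + 2z - 48 = (z - 6)(z + 8)
Common monic factor: z - 6


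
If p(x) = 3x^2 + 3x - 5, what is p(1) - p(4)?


p(1) = 1
p(4) = 55
p(1) - p(4) = 1 - 55 = -54


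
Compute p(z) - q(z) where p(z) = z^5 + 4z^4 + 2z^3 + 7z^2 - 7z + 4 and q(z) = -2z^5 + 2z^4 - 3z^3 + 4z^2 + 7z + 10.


Distribute the minus sign:
  (z^5 + 4z^4 + 2z^3 + 7z^2 - 7z + 4)
- (-2z^5 + 2z^4 - 3z^3 + 4z^2 + 7z + 10)
Negate second polynomial: 2z^5 - 2z^4 + 3z^3 - 4z^2 - 7z - 10
Add: 3z^5 + 2z^4 + 5z^3 + 3z^2 - 14z - 6


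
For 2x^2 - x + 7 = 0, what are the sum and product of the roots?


For ax^2+bx+c=0: sum = -b/a, product = c/a.
a=2, b=-1, c=7
Sum = -(-1)/2 = 1/2
Product = (7)/2 = 7/2


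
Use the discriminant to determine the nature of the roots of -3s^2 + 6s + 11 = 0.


D = b^2 - 4ac = (6)^2 - 4(-3)(11) = 36 + 132 = 168
Since D > 0: two distinct irrational roots


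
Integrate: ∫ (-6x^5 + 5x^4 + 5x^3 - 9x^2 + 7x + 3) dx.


Reverse power rule on each term:
  ∫ -6x^5 dx = -x^6
  ∫ 5x^4 dx = x^5
  ∫ 5x^3 dx = (5/4)x^4
  ∫ -9x^2 dx = -3x^3
  ∫ 7x dx = (7/2)x^2
  ∫ 3 dx = 3x
F(x) = -x^6 + x^5 + (5/4)x^4 - 3x^3 + (7/2)x^2 + 3x + C


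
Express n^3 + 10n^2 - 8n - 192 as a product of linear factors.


Try integer roots (divisors of -192). n=-8: p(-8)=0.
Divide out (n + 8): quotient is n^2 + 2n - 24.
Factor the quadratic: (n + 6)(n - 4)
Result: (n + 8)(n + 6)(n - 4)


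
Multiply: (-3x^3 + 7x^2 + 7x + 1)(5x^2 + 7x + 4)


Distribute each term of the first polynomial:
  (-3x^3)(5x^2 + 7x + 4) = -15x^5 - 21x^4 - 12x^3
  (7x^2)(5x^2 + 7x + 4) = 35x^4 + 49x^3 + 28x^2
  (7x)(5x^2 + 7x + 4) = 35x^3 + 49x^2 + 28x
  (1)(5x^2 + 7x + 4) = 5x^2 + 7x + 4
Sum: -15x^5 + 14x^4 + 72x^3 + 82x^2 + 35x + 4


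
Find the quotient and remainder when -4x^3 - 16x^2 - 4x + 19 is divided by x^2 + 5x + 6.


(-4x^3 - 16x^2 - 4x + 19) / (x^2 + 5x + 6)
Step 1: -4x * (x^2 + 5x + 6) = -4x^3 - 20x^2 - 24x; subtract.
Step 2: 4 * (x^2 + 5x + 6) = 4x^2 + 20x + 24; subtract.
Quotient: -4x + 4, Remainder: -5
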